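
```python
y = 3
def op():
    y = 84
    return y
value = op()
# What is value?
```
84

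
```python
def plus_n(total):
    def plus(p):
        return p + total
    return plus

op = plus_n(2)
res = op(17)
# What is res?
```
19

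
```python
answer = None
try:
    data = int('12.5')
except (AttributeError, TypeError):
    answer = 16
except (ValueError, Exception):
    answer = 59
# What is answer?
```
59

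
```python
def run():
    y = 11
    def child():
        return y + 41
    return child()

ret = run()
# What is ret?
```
52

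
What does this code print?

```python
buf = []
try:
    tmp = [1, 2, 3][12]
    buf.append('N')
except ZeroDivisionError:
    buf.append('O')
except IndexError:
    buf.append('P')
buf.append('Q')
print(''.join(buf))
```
PQ

IndexError is caught by its specific handler, not ZeroDivisionError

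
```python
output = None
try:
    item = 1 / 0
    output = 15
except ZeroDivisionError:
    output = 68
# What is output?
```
68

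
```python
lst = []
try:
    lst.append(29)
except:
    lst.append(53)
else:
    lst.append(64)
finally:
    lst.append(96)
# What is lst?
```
[29, 64, 96]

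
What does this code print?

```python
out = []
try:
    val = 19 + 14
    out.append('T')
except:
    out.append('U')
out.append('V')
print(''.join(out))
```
TV

No exception, try block completes normally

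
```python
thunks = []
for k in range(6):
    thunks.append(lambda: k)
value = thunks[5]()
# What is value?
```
5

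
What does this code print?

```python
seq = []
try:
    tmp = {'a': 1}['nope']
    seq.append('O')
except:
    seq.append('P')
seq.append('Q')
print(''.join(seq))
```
PQ

Exception raised in try, caught by bare except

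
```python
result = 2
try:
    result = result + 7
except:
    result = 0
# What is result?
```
9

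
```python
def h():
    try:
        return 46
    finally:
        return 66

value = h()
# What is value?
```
66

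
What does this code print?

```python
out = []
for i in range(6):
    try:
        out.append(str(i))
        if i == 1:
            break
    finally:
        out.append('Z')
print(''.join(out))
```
0Z1Z

finally runs even when breaking out of loop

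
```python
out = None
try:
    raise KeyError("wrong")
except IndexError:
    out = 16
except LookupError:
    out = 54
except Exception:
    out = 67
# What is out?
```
54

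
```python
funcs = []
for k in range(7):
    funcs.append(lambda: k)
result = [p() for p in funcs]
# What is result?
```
[6, 6, 6, 6, 6, 6, 6]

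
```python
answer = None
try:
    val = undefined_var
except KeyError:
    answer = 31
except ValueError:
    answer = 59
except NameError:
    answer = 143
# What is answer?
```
143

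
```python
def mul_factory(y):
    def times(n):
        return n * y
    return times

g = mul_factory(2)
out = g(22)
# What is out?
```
44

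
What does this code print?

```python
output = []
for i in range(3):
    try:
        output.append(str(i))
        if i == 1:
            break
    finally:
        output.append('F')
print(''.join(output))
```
0F1F

finally runs even when breaking out of loop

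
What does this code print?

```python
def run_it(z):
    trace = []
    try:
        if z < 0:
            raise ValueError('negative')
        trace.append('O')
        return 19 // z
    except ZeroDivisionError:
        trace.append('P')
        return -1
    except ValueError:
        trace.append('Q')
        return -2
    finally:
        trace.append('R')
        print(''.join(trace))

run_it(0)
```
OPR

z=0 causes ZeroDivisionError, caught, finally prints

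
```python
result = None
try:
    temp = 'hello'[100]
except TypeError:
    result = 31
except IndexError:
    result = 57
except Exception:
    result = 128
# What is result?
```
57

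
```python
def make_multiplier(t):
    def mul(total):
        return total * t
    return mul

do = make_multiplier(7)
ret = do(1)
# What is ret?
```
7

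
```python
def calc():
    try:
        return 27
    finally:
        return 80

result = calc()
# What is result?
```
80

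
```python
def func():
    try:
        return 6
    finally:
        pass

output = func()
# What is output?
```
6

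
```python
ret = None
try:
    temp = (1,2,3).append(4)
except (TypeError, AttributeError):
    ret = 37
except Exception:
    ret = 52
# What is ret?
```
37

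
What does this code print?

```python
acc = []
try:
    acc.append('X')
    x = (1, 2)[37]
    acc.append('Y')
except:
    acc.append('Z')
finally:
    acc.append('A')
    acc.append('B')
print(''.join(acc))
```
XZAB

Code before exception runs, then except, then all of finally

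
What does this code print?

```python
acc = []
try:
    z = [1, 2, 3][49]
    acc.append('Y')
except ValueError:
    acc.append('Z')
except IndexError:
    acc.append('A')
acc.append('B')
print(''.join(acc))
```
AB

IndexError is caught by its specific handler, not ValueError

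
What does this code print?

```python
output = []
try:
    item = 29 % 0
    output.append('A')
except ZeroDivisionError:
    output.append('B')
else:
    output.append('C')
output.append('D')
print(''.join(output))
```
BD

else block skipped when exception is caught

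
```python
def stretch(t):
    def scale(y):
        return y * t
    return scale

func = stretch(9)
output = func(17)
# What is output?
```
153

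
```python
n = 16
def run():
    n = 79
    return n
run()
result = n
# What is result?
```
16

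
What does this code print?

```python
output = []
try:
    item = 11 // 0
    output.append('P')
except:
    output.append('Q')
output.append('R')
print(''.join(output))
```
QR

Exception raised in try, caught by bare except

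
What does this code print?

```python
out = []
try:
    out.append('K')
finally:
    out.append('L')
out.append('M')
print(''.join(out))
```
KLM

try/finally without except, no exception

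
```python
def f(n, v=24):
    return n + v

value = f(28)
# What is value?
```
52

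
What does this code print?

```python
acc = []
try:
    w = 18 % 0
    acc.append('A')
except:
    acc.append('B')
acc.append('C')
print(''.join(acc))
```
BC

Exception raised in try, caught by bare except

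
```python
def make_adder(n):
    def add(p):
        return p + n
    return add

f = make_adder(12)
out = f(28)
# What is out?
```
40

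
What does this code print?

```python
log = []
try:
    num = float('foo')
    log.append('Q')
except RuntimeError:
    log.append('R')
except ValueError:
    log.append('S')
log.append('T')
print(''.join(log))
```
ST

ValueError is caught by its specific handler, not RuntimeError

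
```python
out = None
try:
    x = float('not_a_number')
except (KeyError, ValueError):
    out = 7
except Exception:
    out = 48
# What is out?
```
7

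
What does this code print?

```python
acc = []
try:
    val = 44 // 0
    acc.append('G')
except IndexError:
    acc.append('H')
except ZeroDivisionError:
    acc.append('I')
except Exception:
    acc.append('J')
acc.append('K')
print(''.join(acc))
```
IK

ZeroDivisionError matches before generic Exception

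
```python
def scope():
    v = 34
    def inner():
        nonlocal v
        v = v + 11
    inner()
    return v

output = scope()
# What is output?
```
45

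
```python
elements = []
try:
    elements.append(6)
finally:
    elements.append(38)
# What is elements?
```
[6, 38]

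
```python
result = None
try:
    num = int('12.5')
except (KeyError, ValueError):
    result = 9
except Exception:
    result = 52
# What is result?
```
9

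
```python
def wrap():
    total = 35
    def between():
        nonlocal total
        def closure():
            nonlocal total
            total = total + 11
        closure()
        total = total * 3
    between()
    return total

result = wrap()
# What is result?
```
138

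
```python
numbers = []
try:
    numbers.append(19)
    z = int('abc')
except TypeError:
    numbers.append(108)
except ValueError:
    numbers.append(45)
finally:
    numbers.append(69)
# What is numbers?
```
[19, 45, 69]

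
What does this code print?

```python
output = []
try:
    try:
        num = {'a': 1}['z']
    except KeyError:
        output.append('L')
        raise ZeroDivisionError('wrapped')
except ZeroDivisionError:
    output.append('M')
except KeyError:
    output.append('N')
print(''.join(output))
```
LM

New ZeroDivisionError raised, caught by outer ZeroDivisionError handler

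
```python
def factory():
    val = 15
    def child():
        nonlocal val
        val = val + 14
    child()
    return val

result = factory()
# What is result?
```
29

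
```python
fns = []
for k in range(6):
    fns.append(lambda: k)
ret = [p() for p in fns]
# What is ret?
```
[5, 5, 5, 5, 5, 5]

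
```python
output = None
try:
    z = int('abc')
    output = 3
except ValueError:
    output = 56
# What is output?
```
56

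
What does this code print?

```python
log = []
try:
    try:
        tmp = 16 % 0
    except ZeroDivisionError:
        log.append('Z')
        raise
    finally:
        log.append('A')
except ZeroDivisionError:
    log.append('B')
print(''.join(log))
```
ZAB

finally runs before re-raised exception propagates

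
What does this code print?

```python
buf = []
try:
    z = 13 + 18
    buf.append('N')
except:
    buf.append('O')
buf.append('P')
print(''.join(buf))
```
NP

No exception, try block completes normally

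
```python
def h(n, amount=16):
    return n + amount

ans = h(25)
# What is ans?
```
41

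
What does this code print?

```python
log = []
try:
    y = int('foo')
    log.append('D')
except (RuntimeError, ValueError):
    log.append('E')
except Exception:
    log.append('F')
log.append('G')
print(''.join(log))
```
EG

ValueError matches tuple containing it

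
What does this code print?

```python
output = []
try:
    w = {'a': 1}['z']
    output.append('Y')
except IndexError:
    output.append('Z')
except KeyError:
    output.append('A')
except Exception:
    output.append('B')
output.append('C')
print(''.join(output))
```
AC

KeyError matches before generic Exception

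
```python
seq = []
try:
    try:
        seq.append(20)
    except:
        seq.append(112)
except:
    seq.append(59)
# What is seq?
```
[20]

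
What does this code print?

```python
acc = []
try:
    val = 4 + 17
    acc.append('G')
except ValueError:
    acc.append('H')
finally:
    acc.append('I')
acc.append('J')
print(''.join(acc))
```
GIJ

finally runs after normal execution too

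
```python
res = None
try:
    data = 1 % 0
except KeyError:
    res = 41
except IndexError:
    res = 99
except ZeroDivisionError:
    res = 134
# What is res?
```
134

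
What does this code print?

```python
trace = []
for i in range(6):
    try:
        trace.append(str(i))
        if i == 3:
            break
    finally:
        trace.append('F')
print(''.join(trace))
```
0F1F2F3F

finally runs even when breaking out of loop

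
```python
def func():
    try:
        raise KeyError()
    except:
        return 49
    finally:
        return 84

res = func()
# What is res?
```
84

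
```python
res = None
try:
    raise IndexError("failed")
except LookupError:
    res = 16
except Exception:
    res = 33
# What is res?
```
16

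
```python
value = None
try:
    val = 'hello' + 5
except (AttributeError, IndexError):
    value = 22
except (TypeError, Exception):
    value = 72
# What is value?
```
72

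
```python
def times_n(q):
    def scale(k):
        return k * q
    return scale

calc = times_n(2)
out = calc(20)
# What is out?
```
40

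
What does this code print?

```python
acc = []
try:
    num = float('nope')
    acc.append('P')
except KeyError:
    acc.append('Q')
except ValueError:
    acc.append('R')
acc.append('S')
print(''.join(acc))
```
RS

ValueError is caught by its specific handler, not KeyError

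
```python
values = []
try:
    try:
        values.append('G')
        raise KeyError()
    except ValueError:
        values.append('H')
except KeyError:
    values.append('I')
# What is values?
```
['G', 'I']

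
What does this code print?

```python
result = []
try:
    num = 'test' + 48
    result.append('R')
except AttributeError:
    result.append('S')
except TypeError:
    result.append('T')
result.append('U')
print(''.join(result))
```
TU

TypeError is caught by its specific handler, not AttributeError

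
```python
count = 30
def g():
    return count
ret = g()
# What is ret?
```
30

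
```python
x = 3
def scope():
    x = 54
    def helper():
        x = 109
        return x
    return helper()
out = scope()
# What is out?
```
109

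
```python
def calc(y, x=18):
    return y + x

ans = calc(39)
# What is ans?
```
57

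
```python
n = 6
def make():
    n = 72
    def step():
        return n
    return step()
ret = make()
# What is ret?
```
72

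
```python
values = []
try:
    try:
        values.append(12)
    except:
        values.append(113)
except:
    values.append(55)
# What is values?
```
[12]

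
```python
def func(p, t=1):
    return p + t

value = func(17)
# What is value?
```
18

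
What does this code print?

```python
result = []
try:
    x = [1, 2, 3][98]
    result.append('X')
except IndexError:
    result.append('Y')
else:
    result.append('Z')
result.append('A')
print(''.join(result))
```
YA

else block skipped when exception is caught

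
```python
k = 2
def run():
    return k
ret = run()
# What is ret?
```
2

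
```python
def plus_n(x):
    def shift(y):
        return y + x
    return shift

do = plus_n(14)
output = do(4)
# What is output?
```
18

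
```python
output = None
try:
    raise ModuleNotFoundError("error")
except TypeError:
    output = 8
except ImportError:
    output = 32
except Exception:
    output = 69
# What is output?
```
32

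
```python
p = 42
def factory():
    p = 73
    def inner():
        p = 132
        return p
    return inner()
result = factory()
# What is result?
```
132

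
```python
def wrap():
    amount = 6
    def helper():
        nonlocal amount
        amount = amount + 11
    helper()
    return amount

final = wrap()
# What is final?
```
17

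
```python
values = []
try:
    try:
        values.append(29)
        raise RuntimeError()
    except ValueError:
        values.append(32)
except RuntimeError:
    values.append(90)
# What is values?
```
[29, 90]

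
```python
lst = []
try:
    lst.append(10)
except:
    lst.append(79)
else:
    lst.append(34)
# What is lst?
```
[10, 34]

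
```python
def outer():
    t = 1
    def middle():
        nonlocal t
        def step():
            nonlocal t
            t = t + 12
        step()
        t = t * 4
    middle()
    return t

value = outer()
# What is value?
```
52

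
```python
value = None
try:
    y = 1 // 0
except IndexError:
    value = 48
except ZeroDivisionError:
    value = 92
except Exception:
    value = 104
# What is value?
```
92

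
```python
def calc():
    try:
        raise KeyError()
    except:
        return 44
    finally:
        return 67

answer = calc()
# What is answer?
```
67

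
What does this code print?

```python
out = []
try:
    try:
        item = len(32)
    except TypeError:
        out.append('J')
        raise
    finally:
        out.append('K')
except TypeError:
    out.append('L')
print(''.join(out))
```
JKL

finally runs before re-raised exception propagates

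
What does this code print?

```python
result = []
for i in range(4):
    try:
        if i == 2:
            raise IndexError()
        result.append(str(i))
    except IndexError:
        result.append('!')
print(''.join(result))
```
01!3

Exception on i=2 caught, loop continues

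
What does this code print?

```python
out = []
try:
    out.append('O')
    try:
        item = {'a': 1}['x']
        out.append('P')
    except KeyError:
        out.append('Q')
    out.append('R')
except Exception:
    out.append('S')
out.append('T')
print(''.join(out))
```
OQRT

Inner exception caught by inner handler, outer continues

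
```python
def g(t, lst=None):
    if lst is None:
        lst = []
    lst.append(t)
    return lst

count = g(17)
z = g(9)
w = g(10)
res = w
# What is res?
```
[10]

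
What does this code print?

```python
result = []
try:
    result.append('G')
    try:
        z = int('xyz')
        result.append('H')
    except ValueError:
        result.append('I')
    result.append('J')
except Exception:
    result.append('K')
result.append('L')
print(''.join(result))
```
GIJL

Inner exception caught by inner handler, outer continues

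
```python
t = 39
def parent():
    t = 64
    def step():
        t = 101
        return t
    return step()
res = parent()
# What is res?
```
101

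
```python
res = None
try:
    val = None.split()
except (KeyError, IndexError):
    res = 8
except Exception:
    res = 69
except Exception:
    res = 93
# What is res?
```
69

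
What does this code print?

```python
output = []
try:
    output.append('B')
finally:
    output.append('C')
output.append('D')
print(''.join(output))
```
BCD

try/finally without except, no exception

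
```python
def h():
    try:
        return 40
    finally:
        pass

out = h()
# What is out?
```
40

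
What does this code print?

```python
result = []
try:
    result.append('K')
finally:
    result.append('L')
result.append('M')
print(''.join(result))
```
KLM

try/finally without except, no exception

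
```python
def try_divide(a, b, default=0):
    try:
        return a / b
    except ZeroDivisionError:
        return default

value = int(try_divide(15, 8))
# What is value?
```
1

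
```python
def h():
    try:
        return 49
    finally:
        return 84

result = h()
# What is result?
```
84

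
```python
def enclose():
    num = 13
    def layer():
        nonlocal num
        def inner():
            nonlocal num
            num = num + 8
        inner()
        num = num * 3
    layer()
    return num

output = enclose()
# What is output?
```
63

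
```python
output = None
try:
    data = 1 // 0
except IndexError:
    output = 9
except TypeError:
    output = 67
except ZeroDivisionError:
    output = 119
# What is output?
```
119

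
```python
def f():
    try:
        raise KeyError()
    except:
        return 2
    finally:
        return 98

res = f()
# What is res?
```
98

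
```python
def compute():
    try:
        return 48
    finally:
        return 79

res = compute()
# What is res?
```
79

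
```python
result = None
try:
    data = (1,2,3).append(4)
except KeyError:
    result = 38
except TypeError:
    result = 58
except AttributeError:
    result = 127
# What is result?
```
127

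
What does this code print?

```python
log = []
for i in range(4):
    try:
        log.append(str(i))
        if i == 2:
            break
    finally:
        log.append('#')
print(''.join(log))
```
0#1#2#

finally runs even when breaking out of loop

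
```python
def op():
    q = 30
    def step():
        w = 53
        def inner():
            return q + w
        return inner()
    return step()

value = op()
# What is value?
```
83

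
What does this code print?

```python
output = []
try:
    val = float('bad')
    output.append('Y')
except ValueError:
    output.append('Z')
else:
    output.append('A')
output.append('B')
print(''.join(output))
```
ZB

else block skipped when exception is caught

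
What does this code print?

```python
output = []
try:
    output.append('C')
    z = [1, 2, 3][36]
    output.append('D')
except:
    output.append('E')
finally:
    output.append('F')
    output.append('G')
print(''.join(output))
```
CEFG

Code before exception runs, then except, then all of finally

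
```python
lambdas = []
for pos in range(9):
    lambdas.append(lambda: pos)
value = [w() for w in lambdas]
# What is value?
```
[8, 8, 8, 8, 8, 8, 8, 8, 8]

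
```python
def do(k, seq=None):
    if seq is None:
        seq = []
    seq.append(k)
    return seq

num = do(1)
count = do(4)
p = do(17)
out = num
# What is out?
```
[1]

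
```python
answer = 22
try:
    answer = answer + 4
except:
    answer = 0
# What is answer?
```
26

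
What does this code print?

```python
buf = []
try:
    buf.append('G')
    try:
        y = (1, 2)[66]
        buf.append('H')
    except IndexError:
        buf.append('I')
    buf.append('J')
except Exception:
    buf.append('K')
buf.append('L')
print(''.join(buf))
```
GIJL

Inner exception caught by inner handler, outer continues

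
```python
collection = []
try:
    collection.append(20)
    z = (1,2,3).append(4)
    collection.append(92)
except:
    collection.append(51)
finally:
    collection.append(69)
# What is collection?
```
[20, 51, 69]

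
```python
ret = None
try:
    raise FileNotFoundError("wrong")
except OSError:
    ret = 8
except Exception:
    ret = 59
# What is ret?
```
8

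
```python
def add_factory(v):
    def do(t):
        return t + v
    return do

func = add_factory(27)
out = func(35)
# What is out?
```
62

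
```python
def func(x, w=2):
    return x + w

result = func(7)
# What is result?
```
9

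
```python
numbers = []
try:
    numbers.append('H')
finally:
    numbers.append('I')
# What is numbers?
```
['H', 'I']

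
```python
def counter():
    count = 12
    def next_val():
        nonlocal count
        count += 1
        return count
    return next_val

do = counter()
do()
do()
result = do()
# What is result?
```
15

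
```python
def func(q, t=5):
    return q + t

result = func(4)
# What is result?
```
9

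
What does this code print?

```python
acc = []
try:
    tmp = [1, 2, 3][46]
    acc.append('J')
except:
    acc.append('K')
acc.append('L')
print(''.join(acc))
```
KL

Exception raised in try, caught by bare except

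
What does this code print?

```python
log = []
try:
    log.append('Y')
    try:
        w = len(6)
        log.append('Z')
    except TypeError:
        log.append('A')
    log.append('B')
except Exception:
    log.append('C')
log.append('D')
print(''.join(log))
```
YABD

Inner exception caught by inner handler, outer continues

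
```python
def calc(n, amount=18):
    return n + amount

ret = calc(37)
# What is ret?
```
55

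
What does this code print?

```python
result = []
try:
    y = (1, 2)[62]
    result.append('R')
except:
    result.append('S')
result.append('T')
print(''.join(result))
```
ST

Exception raised in try, caught by bare except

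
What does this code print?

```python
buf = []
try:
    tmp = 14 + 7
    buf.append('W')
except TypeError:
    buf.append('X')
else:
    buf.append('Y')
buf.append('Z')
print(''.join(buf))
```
WYZ

else block runs when no exception occurs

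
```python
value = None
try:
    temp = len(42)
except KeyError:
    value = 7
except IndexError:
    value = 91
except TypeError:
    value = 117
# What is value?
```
117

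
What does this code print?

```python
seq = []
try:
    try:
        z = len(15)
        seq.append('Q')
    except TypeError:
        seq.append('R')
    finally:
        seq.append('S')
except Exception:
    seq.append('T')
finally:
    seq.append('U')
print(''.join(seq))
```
RSU

Both finally blocks run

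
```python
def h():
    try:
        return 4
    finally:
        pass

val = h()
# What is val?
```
4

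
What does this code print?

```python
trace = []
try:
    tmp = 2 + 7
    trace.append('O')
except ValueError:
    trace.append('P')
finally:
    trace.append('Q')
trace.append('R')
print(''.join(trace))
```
OQR

finally runs after normal execution too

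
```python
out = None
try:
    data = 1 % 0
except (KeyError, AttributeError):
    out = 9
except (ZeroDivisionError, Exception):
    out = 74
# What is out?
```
74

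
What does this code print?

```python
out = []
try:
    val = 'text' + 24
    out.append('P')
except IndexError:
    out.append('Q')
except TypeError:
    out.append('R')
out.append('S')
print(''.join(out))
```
RS

TypeError is caught by its specific handler, not IndexError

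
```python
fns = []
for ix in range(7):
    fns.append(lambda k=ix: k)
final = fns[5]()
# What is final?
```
5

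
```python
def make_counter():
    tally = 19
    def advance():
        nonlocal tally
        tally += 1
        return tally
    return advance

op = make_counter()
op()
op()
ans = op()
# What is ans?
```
22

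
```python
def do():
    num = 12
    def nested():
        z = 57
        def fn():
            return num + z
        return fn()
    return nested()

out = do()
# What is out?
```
69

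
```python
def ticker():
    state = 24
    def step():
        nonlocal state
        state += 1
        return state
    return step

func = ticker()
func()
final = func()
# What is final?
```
26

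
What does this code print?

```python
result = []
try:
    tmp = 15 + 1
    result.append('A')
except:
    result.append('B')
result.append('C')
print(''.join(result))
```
AC

No exception, try block completes normally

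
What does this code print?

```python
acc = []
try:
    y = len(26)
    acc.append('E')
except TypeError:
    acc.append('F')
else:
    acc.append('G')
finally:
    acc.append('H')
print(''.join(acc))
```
FH

Exception: except runs, else skipped, finally runs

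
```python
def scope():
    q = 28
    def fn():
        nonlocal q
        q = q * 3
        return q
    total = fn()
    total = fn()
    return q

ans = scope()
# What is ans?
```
252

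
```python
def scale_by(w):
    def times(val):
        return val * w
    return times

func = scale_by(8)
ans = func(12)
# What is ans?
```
96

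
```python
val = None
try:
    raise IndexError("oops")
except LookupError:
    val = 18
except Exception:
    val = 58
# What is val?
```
18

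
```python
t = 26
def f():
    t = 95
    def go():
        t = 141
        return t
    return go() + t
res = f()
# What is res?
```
236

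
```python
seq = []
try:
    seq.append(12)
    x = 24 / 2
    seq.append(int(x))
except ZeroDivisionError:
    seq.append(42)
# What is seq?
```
[12, 12]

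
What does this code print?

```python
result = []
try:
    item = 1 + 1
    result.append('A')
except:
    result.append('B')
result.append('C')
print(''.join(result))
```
AC

No exception, try block completes normally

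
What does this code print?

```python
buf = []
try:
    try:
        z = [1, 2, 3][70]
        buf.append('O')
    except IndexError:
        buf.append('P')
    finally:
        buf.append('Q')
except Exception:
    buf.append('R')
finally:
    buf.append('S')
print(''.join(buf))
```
PQS

Both finally blocks run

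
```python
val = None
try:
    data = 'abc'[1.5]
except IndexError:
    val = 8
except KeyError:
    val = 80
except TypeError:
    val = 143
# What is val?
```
143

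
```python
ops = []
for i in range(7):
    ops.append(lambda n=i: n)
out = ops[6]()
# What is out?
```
6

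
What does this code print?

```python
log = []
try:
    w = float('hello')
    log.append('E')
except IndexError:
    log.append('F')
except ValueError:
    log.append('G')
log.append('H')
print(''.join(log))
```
GH

ValueError is caught by its specific handler, not IndexError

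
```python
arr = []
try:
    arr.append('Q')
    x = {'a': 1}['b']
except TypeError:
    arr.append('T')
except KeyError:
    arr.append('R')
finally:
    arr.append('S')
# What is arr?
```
['Q', 'R', 'S']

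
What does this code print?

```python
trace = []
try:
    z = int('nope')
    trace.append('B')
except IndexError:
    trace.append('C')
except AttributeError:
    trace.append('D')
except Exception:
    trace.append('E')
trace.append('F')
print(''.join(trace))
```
EF

ValueError not specifically caught, falls to Exception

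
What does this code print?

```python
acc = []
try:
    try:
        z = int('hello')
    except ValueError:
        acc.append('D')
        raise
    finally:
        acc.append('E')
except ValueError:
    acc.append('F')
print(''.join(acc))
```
DEF

finally runs before re-raised exception propagates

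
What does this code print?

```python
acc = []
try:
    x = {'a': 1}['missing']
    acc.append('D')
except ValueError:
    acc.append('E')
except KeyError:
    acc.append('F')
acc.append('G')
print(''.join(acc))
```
FG

KeyError is caught by its specific handler, not ValueError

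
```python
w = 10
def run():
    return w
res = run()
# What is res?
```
10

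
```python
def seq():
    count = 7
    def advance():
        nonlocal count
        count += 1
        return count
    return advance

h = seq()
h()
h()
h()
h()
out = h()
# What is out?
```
12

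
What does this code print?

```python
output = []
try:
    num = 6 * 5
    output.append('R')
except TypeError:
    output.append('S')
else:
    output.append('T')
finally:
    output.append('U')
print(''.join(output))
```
RTU

else runs before finally when no exception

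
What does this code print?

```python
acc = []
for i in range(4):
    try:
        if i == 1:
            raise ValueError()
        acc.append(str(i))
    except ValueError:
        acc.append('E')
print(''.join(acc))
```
0E23

Exception on i=1 caught, loop continues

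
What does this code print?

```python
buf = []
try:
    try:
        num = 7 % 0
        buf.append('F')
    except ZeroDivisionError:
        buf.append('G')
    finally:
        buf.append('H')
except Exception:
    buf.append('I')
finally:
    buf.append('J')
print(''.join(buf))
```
GHJ

Both finally blocks run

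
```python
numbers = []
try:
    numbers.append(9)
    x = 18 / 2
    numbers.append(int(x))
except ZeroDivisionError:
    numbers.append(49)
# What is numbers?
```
[9, 9]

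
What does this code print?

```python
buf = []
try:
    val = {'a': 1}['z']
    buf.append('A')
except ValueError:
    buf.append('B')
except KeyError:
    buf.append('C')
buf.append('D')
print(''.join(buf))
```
CD

KeyError is caught by its specific handler, not ValueError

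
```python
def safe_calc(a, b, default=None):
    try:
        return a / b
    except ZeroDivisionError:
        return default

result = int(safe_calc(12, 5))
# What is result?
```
2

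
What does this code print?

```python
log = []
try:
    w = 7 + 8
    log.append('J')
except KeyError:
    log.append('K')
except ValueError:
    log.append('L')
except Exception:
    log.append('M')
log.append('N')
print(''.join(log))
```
JN

No exception, try block completes normally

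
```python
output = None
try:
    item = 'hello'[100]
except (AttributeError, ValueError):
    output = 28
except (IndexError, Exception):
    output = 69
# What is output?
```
69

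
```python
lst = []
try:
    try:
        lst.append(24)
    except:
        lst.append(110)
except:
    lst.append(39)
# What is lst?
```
[24]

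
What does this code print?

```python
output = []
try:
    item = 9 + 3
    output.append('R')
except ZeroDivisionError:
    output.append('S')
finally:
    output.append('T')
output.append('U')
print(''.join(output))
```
RTU

finally runs after normal execution too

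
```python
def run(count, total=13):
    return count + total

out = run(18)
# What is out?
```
31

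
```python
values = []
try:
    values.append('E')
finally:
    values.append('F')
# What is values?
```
['E', 'F']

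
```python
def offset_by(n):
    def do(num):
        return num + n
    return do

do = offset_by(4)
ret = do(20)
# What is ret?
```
24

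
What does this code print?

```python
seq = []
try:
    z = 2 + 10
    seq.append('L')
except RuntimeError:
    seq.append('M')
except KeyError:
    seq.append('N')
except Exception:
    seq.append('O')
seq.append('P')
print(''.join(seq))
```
LP

No exception, try block completes normally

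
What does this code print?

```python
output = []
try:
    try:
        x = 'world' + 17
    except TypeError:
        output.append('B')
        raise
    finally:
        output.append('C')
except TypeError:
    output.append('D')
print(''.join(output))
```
BCD

finally runs before re-raised exception propagates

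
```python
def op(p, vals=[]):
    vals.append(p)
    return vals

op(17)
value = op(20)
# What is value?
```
[17, 20]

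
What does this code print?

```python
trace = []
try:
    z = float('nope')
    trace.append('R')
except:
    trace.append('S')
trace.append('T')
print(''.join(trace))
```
ST

Exception raised in try, caught by bare except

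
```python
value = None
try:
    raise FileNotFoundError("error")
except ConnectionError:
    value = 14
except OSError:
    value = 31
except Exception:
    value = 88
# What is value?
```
31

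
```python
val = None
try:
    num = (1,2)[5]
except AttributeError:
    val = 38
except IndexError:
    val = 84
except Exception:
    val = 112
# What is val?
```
84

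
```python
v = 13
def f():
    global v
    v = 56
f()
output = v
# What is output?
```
56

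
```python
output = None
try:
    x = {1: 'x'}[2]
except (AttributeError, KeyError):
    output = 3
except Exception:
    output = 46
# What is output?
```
3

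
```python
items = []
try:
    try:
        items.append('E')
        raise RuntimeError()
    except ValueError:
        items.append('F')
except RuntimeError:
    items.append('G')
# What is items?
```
['E', 'G']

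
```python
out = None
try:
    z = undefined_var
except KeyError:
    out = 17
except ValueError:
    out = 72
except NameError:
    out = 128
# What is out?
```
128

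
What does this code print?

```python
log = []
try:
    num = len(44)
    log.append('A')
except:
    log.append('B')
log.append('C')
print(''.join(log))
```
BC

Exception raised in try, caught by bare except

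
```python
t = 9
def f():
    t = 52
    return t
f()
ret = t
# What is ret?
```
9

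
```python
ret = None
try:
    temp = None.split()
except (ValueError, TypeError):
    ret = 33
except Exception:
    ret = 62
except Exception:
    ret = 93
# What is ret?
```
62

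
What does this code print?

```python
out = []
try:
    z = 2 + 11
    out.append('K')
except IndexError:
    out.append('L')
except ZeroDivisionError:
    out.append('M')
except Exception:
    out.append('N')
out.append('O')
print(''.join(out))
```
KO

No exception, try block completes normally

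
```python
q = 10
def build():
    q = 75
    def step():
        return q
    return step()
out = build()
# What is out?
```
75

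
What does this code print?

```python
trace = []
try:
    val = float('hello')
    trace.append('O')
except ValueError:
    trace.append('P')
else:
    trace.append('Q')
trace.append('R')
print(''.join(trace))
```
PR

else block skipped when exception is caught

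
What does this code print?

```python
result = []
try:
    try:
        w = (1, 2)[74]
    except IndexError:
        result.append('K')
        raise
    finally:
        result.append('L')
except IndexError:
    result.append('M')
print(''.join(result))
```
KLM

finally runs before re-raised exception propagates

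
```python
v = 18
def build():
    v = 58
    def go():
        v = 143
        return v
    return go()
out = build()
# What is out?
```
143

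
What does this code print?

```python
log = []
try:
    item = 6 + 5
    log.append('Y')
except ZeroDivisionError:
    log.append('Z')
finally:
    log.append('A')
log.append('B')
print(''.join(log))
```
YAB

finally runs after normal execution too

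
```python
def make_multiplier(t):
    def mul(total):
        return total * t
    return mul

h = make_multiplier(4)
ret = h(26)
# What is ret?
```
104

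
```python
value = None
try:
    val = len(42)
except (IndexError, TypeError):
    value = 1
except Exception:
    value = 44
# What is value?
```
1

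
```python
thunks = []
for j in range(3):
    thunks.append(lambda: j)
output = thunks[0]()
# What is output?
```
2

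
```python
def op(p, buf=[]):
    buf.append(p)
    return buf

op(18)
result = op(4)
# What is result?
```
[18, 4]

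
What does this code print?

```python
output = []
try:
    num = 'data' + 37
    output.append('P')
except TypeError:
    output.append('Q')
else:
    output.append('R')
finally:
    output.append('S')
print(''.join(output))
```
QS

Exception: except runs, else skipped, finally runs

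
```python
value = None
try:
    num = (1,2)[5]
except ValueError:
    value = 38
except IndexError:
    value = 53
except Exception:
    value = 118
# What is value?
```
53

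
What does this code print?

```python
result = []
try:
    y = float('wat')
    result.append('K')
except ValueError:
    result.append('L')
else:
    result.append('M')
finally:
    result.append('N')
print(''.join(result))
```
LN

Exception: except runs, else skipped, finally runs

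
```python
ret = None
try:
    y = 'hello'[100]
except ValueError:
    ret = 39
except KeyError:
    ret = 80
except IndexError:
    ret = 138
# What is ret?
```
138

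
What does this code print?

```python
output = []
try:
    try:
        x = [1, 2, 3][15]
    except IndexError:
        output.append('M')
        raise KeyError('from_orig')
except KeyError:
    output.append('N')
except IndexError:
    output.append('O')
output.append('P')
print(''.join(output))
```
MNP

KeyError raised and caught, original IndexError not re-raised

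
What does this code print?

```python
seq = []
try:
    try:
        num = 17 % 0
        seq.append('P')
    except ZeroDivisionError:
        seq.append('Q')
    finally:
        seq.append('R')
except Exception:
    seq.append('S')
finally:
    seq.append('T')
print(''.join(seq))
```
QRT

Both finally blocks run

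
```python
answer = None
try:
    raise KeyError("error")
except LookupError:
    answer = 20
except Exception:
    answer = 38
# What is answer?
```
20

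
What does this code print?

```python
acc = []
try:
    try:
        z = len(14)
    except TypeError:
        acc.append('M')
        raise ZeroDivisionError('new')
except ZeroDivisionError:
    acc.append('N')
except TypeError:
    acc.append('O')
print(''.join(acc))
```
MN

New ZeroDivisionError raised, caught by outer ZeroDivisionError handler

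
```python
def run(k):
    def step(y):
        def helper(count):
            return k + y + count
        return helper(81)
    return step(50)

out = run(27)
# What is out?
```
158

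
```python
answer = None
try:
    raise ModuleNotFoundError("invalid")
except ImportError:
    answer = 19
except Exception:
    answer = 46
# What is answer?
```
19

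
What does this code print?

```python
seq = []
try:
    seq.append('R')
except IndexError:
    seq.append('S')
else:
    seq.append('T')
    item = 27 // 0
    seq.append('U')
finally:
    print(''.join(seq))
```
RT

Try succeeds, else appends 'T', ZeroDivisionError in else is uncaught, finally prints before exception propagates ('U' never appended)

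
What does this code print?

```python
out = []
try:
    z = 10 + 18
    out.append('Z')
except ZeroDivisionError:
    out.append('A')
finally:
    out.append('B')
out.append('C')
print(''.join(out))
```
ZBC

finally runs after normal execution too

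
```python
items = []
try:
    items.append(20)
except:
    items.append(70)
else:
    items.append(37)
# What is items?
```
[20, 37]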